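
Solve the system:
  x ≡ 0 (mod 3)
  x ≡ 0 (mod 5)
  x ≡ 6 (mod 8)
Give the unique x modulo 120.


Moduli 3, 5, 8 are pairwise coprime; by CRT there is a unique solution modulo M = 3 · 5 · 8 = 120.
Solve pairwise, accumulating the modulus:
  Start with x ≡ 0 (mod 3).
  Combine with x ≡ 0 (mod 5): since gcd(3, 5) = 1, we get a unique residue mod 15.
    Write x = 0 + 3·t and substitute into x ≡ 0 (mod 5): 3·t ≡ 0 − 0 = 0 (mod 5).
    The inverse of 3 mod 5 is 2 (since 3·2 = 6 = 1·5 + 1), so t ≡ 2·0 = 0 ≡ 0 (mod 5).
    Then x = 0 + 3·0 = 0, valid modulo lcm(3, 5) = 15: x ≡ 0 (mod 15).
  Combine with x ≡ 6 (mod 8): since gcd(15, 8) = 1, we get a unique residue mod 120.
    Write x = 0 + 15·t and substitute into x ≡ 6 (mod 8): 15·t ≡ 6 − 0 = 6 (mod 8).
    Reduce coefficients mod 8: 7·t ≡ 6 (mod 8).
    The inverse of 7 mod 8 is 7 (since 7·7 = 49 = 6·8 + 1), so t ≡ 7·6 = 42 ≡ 2 (mod 8).
    Then x = 0 + 15·2 = 30, valid modulo lcm(15, 8) = 120: x ≡ 30 (mod 120).
Verify: 30 mod 3 = 0 ✓, 30 mod 5 = 0 ✓, 30 mod 8 = 6 ✓.

x ≡ 30 (mod 120).


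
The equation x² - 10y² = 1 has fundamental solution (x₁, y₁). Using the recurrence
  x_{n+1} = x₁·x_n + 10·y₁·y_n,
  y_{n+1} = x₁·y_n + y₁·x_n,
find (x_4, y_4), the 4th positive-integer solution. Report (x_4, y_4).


Step 1: Find the fundamental solution (x₁, y₁) of x² - 10y² = 1.
  Expand √10 as a continued fraction. a₀ = ⌊√10⌋ = 3; iterate m_{k+1} = d_k·a_k − m_k, d_{k+1} = (10 − m_{k+1}²)/d_k, a_{k+1} = ⌊(a₀ + m_{k+1})/d_{k+1}⌋ (starting m₀ = 0, d₀ = 1), with convergents p_k = a_k·p_{k-1} + p_{k-2}, q_k = a_k·q_{k-1} + q_{k-2} (p₋₁ = 1, q₋₁ = 0):
  k = 0: a₀ = 3; p₀/q₀ = 3/1; p₀² − 10·q₀² = 9 − 10 = -1.
  k = 1: m = 3, d = 1, a = ⌊(3 + 3)/1⌋ = 6; p/q = (6·3 + 1)/(6·1 + 0) = 19/6; p² − 10·q² = 361 − 360 = 1.
  The first convergent with p² − 10·q² = 1 gives the fundamental solution (x₁, y₁) = (19, 6).
Step 2: Apply the recurrence (x_{n+1}, y_{n+1}) = (x₁x_n + 10y₁y_n, x₁y_n + y₁x_n) repeatedly.
  From (x_1, y_1) = (19, 6): x_2 = 19·19 + 10·6·6 = 721; y_2 = 19·6 + 6·19 = 228.
  From (x_2, y_2) = (721, 228): x_3 = 19·721 + 10·6·228 = 27379; y_3 = 19·228 + 6·721 = 8658.
  From (x_3, y_3) = (27379, 8658): x_4 = 19·27379 + 10·6·8658 = 1039681; y_4 = 19·8658 + 6·27379 = 328776.
Step 3: Verify x_4² - 10·y_4² = 1080936581761 - 1080936581760 = 1 (should be 1). ✓

(x_1, y_1) = (19, 6); (x_4, y_4) = (1039681, 328776).


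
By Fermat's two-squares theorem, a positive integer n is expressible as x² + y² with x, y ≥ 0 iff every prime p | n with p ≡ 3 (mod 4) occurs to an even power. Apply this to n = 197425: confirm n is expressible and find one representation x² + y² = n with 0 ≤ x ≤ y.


Step 1: Factor n = 197425 = 5^2 · 53 · 149.
Step 2: Check the mod-4 condition on each prime factor: 5 ≡ 1 (mod 4), exponent 2; 53 ≡ 1 (mod 4), exponent 1; 149 ≡ 1 (mod 4), exponent 1.
All primes ≡ 3 (mod 4) appear to even exponent (or don't appear), so by the two-squares theorem n IS expressible as a sum of two squares.
Step 3: Build a representation. Group n = k² · m with k = 5 and m = 53 · 149 = 7897 (a product of primes ≡ 1 (mod 4)); a representation of m scales to one of n via (k·x)² + (k·y)² = k²(x² + y²). Each prime p ≡ 1 (mod 4) is itself a sum of two squares; find a² by testing p − a² for a perfect square:
  53: 53 − 1² = 52, 53 − 2² = 49 = 7² ⇒ 53 = 2² + 7².
  149: 149 − 1² = 148, 149 − 2² = 145, 149 − 3² = 140, 149 − 4² = 133, 149 − 5² = 124, 149 − 6² = 113, 149 − 7² = 100 = 10² ⇒ 149 = 7² + 10².
  Combine using the Brahmagupta–Fibonacci identity (a² + b²)(c² + d²) = (ac − bd)² + (ad + bc)² = (ac + bd)² + (ad − bc)²:
  53 · 149 = 7897: from (2² + 7²)(7² + 10²), take (2·7 − 7·10, 2·10 + 7·7) = (14 − 70, 20 + 49) = (-56, 69); dropping signs (only squares matter) gives (56, 69); check 56² + 69² = 3136 + 4761 = 7897 ✓.
  Scale by k = 5: (5·56, 5·69) = (280, 345).
Step 4: Order so x ≤ y and verify: 280² + 345² = 78400 + 119025 = 197425 = n. ✓

n = 197425 = 280² + 345² (one valid representation with x ≤ y).


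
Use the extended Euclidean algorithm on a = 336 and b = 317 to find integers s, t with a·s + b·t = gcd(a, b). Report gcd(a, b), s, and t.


Euclidean algorithm on (336, 317) — divide until remainder is 0:
  336 = 1 · 317 + 19
  317 = 16 · 19 + 13
  19 = 1 · 13 + 6
  13 = 2 · 6 + 1
  6 = 6 · 1 + 0
gcd(336, 317) = 1.
Track Bezout coefficients alongside the remainders: start with r₀ = 336 = a·1 + b·0 (s = 1, t = 0) and r₁ = 317 = a·0 + b·1 (s = 0, t = 1); each new remainder r_{k+1} = r_{k-1} − q_k·r_k inherits s_{k+1} = s_{k-1} − q_k·s_k, t_{k+1} = t_{k-1} − q_k·t_k, so r_k = a·s_k + b·t_k at every step:
  q = 1: r = 19, s = 1 − 1·0 = 1, t = 0 − 1·1 = -1  (check: 336·1 + 317·(-1) = 19)
  q = 16: r = 13, s = 0 − 16·1 = -16, t = 1 − 16·(-1) = 17  (check: 336·(-16) + 317·17 = 13)
  q = 1: r = 6, s = 1 − 1·(-16) = 17, t = -1 − 1·17 = -18  (check: 336·17 + 317·(-18) = 6)
  q = 2: r = 1, s = -16 − 2·17 = -50, t = 17 − 2·(-18) = 53  (check: 336·(-50) + 317·53 = 1)
The row with r = 1 (the gcd) gives the Bezout coefficients s = -50, t = 53.
Result: 336 · (-50) + 317 · (53) = 1.

gcd(336, 317) = 1; s = -50, t = 53 (check: 336·(-50) + 317·53 = 1).


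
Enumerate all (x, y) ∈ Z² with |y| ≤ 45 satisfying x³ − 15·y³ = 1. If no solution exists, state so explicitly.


The equation is x³ - 15y³ = 1. For fixed y, x³ = 15·y³ + 1, so a solution requires the RHS to be a perfect cube.
Strategy: iterate y from -45 to 45, compute RHS = 15·y³ + 1, and check whether it is a (positive or negative) perfect cube.
Check small values of y:
  y = 0: RHS = 1 = (1)³ ⇒ x = 1 works.
  y = 1: RHS = 16 is not a perfect cube.
  y = -1: RHS = -14 is not a perfect cube.
  y = 2: RHS = 121 is not a perfect cube.
  y = -2: RHS = -119 is not a perfect cube.
  y = 3: RHS = 406 is not a perfect cube.
  y = -3: RHS = -404 is not a perfect cube.
Continuing the search up to |y| = 45 finds no further solutions beyond those listed.
Collected solutions: (1, 0).

Solutions (with |y| ≤ 45): (1, 0).


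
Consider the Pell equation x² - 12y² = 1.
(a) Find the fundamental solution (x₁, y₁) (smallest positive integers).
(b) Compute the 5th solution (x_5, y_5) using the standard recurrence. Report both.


Step 1: Find the fundamental solution (x₁, y₁) of x² - 12y² = 1.
  Expand √12 as a continued fraction. a₀ = ⌊√12⌋ = 3; iterate m_{k+1} = d_k·a_k − m_k, d_{k+1} = (12 − m_{k+1}²)/d_k, a_{k+1} = ⌊(a₀ + m_{k+1})/d_{k+1}⌋ (starting m₀ = 0, d₀ = 1), with convergents p_k = a_k·p_{k-1} + p_{k-2}, q_k = a_k·q_{k-1} + q_{k-2} (p₋₁ = 1, q₋₁ = 0):
  k = 0: a₀ = 3; p₀/q₀ = 3/1; p₀² − 12·q₀² = 9 − 12 = -3.
  k = 1: m = 3, d = 3, a = ⌊(3 + 3)/3⌋ = 2; p/q = (2·3 + 1)/(2·1 + 0) = 7/2; p² − 12·q² = 49 − 48 = 1.
  The first convergent with p² − 12·q² = 1 gives the fundamental solution (x₁, y₁) = (7, 2).
Step 2: Apply the recurrence (x_{n+1}, y_{n+1}) = (x₁x_n + 12y₁y_n, x₁y_n + y₁x_n) repeatedly.
  From (x_1, y_1) = (7, 2): x_2 = 7·7 + 12·2·2 = 97; y_2 = 7·2 + 2·7 = 28.
  From (x_2, y_2) = (97, 28): x_3 = 7·97 + 12·2·28 = 1351; y_3 = 7·28 + 2·97 = 390.
  From (x_3, y_3) = (1351, 390): x_4 = 7·1351 + 12·2·390 = 18817; y_4 = 7·390 + 2·1351 = 5432.
  From (x_4, y_4) = (18817, 5432): x_5 = 7·18817 + 12·2·5432 = 262087; y_5 = 7·5432 + 2·18817 = 75658.
Step 3: Verify x_5² - 12·y_5² = 68689595569 - 68689595568 = 1 (should be 1). ✓

(x_1, y_1) = (7, 2); (x_5, y_5) = (262087, 75658).


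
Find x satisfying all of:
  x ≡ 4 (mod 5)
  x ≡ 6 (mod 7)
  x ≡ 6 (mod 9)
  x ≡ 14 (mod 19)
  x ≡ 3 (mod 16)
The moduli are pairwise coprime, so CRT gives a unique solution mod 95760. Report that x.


Product of moduli M = 5 · 7 · 9 · 19 · 16 = 95760.
Merge one congruence at a time:
  Start: x ≡ 4 (mod 5).
  Combine with x ≡ 6 (mod 7); new modulus lcm = 35.
    Write x = 4 + 5·t and substitute into x ≡ 6 (mod 7): 5·t ≡ 6 − 4 = 2 (mod 7).
    The inverse of 5 mod 7 is 3 (since 5·3 = 15 = 2·7 + 1), so t ≡ 3·2 = 6 ≡ 6 (mod 7).
    Then x = 4 + 5·6 = 34, valid modulo lcm(5, 7) = 35: x ≡ 34 (mod 35).
  Combine with x ≡ 6 (mod 9); new modulus lcm = 315.
    Write x = 34 + 35·t and substitute into x ≡ 6 (mod 9): 35·t ≡ 6 − 34 = -28 (mod 9).
    Reduce coefficients mod 9: 8·t ≡ 8 (mod 9).
    The inverse of 8 mod 9 is 8 (since 8·8 = 64 = 7·9 + 1), so t ≡ 8·8 = 64 ≡ 1 (mod 9).
    Then x = 34 + 35·1 = 69, valid modulo lcm(35, 9) = 315: x ≡ 69 (mod 315).
  Combine with x ≡ 14 (mod 19); new modulus lcm = 5985.
    Write x = 69 + 315·t and substitute into x ≡ 14 (mod 19): 315·t ≡ 14 − 69 = -55 (mod 19).
    Reduce coefficients mod 19: 11·t ≡ 2 (mod 19).
    The inverse of 11 mod 19 is 7 (since 11·7 = 77 = 4·19 + 1), so t ≡ 7·2 = 14 ≡ 14 (mod 19).
    Then x = 69 + 315·14 = 4479, valid modulo lcm(315, 19) = 5985: x ≡ 4479 (mod 5985).
  Combine with x ≡ 3 (mod 16); new modulus lcm = 95760.
    Write x = 4479 + 5985·t and substitute into x ≡ 3 (mod 16): 5985·t ≡ 3 − 4479 = -4476 (mod 16).
    Reduce coefficients mod 16: 1·t ≡ 4 (mod 16).
    So t ≡ 4 (mod 16).
    Then x = 4479 + 5985·4 = 28419, valid modulo lcm(5985, 16) = 95760: x ≡ 28419 (mod 95760).
Verify against each original: 28419 mod 5 = 4, 28419 mod 7 = 6, 28419 mod 9 = 6, 28419 mod 19 = 14, 28419 mod 16 = 3.

x ≡ 28419 (mod 95760).


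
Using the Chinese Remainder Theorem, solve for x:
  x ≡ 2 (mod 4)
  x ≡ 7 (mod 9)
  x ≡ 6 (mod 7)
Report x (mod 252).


Moduli 4, 9, 7 are pairwise coprime; by CRT there is a unique solution modulo M = 4 · 9 · 7 = 252.
Solve pairwise, accumulating the modulus:
  Start with x ≡ 2 (mod 4).
  Combine with x ≡ 7 (mod 9): since gcd(4, 9) = 1, we get a unique residue mod 36.
    Write x = 2 + 4·t and substitute into x ≡ 7 (mod 9): 4·t ≡ 7 − 2 = 5 (mod 9).
    The inverse of 4 mod 9 is 7 (since 4·7 = 28 = 3·9 + 1), so t ≡ 7·5 = 35 ≡ 8 (mod 9).
    Then x = 2 + 4·8 = 34, valid modulo lcm(4, 9) = 36: x ≡ 34 (mod 36).
  Combine with x ≡ 6 (mod 7): since gcd(36, 7) = 1, we get a unique residue mod 252.
    Write x = 34 + 36·t and substitute into x ≡ 6 (mod 7): 36·t ≡ 6 − 34 = -28 (mod 7).
    Reduce coefficients mod 7: 1·t ≡ 0 (mod 7).
    So t ≡ 0 (mod 7).
    Then x = 34 + 36·0 = 34, valid modulo lcm(36, 7) = 252: x ≡ 34 (mod 252).
Verify: 34 mod 4 = 2 ✓, 34 mod 9 = 7 ✓, 34 mod 7 = 6 ✓.

x ≡ 34 (mod 252).


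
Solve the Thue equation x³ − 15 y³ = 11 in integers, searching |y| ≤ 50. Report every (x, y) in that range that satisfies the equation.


The equation is x³ - 15y³ = 11. For fixed y, x³ = 15·y³ + 11, so a solution requires the RHS to be a perfect cube.
Strategy: iterate y from -50 to 50, compute RHS = 15·y³ + 11, and check whether it is a (positive or negative) perfect cube.
Check small values of y:
  y = 0: RHS = 11 is not a perfect cube.
  y = 1: RHS = 26 is not a perfect cube.
  y = -1: RHS = -4 is not a perfect cube.
  y = 2: RHS = 131 is not a perfect cube.
  y = -2: RHS = -109 is not a perfect cube.
  y = 3: RHS = 416 is not a perfect cube.
  y = -3: RHS = -394 is not a perfect cube.
Continuing the search up to |y| = 50 finds no solutions either.
No (x, y) in the scanned range satisfies the equation.

No integer solutions with |y| ≤ 50.


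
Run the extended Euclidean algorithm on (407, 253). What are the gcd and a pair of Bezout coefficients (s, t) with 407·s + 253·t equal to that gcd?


Euclidean algorithm on (407, 253) — divide until remainder is 0:
  407 = 1 · 253 + 154
  253 = 1 · 154 + 99
  154 = 1 · 99 + 55
  99 = 1 · 55 + 44
  55 = 1 · 44 + 11
  44 = 4 · 11 + 0
gcd(407, 253) = 11.
Track Bezout coefficients alongside the remainders: start with r₀ = 407 = a·1 + b·0 (s = 1, t = 0) and r₁ = 253 = a·0 + b·1 (s = 0, t = 1); each new remainder r_{k+1} = r_{k-1} − q_k·r_k inherits s_{k+1} = s_{k-1} − q_k·s_k, t_{k+1} = t_{k-1} − q_k·t_k, so r_k = a·s_k + b·t_k at every step:
  q = 1: r = 154, s = 1 − 1·0 = 1, t = 0 − 1·1 = -1  (check: 407·1 + 253·(-1) = 154)
  q = 1: r = 99, s = 0 − 1·1 = -1, t = 1 − 1·(-1) = 2  (check: 407·(-1) + 253·2 = 99)
  q = 1: r = 55, s = 1 − 1·(-1) = 2, t = -1 − 1·2 = -3  (check: 407·2 + 253·(-3) = 55)
  q = 1: r = 44, s = -1 − 1·2 = -3, t = 2 − 1·(-3) = 5  (check: 407·(-3) + 253·5 = 44)
  q = 1: r = 11, s = 2 − 1·(-3) = 5, t = -3 − 1·5 = -8  (check: 407·5 + 253·(-8) = 11)
The row with r = 11 (the gcd) gives the Bezout coefficients s = 5, t = -8.
Result: 407 · (5) + 253 · (-8) = 11.

gcd(407, 253) = 11; s = 5, t = -8 (check: 407·5 + 253·(-8) = 11).


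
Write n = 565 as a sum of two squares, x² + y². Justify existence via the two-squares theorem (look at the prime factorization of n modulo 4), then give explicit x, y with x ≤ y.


Step 1: Factor n = 565 = 5 · 113.
Step 2: Check the mod-4 condition on each prime factor: 5 ≡ 1 (mod 4), exponent 1; 113 ≡ 1 (mod 4), exponent 1.
All primes ≡ 3 (mod 4) appear to even exponent (or don't appear), so by the two-squares theorem n IS expressible as a sum of two squares.
Step 3: Build a representation. Here n = 5 · 113 is a product of primes ≡ 1 (mod 4). Each prime p ≡ 1 (mod 4) is itself a sum of two squares; find a² by testing p − a² for a perfect square:
  5: 5 − 1² = 4 = 2² ⇒ 5 = 1² + 2².
  113: 113 − 1² = 112, 113 − 2² = 109, 113 − 3² = 104, 113 − 4² = 97, 113 − 5² = 88, 113 − 6² = 77, 113 − 7² = 64 = 8² ⇒ 113 = 7² + 8².
  Combine using the Brahmagupta–Fibonacci identity (a² + b²)(c² + d²) = (ac − bd)² + (ad + bc)² = (ac + bd)² + (ad − bc)²:
  5 · 113 = 565: from (1² + 2²)(7² + 8²), take (1·7 − 2·8, 1·8 + 2·7) = (7 − 16, 8 + 14) = (-9, 22); dropping signs (only squares matter) gives (9, 22); check 9² + 22² = 81 + 484 = 565 ✓.
Step 4: Order so x ≤ y and verify: 9² + 22² = 81 + 484 = 565 = n. ✓

n = 565 = 9² + 22² (one valid representation with x ≤ y).


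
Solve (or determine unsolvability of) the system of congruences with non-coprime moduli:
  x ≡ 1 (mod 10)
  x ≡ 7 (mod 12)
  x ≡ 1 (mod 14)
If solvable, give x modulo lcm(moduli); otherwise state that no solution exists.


Moduli 10, 12, 14 are not pairwise coprime, so CRT works modulo lcm(m_i) when all pairwise compatibility conditions hold.
Pairwise compatibility: gcd(m_i, m_j) must divide a_i - a_j for every pair.
Merge one congruence at a time:
  Start: x ≡ 1 (mod 10).
  Combine with x ≡ 7 (mod 12): gcd(10, 12) = 2; 7 - 1 = 6, which IS divisible by 2, so compatible.
    Write x = 1 + 10·t and substitute into x ≡ 7 (mod 12): 10·t ≡ 7 − 1 = 6 (mod 12).
    Divide the congruence (and modulus) by g = 2: 5·t ≡ 3 (mod 6).
    The inverse of 5 mod 6 is 5 (since 5·5 = 25 = 4·6 + 1), so t ≡ 5·3 = 15 ≡ 3 (mod 6).
    Then x = 1 + 10·3 = 31, valid modulo lcm(10, 12) = 60: x ≡ 31 (mod 60).
  Combine with x ≡ 1 (mod 14): gcd(60, 14) = 2; 1 - 31 = -30, which IS divisible by 2, so compatible.
    Write x = 31 + 60·t and substitute into x ≡ 1 (mod 14): 60·t ≡ 1 − 31 = -30 (mod 14).
    Divide the congruence (and modulus) by g = 2: 30·t ≡ -15 (mod 7).
    Reduce coefficients mod 7: 2·t ≡ 6 (mod 7).
    The inverse of 2 mod 7 is 4 (since 2·4 = 8 = 1·7 + 1), so t ≡ 4·6 = 24 ≡ 3 (mod 7).
    Then x = 31 + 60·3 = 211, valid modulo lcm(60, 14) = 420: x ≡ 211 (mod 420).
Verify: 211 mod 10 = 1, 211 mod 12 = 7, 211 mod 14 = 1.

x ≡ 211 (mod 420).


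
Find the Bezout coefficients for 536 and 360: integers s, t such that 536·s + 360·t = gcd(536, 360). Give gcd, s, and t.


Euclidean algorithm on (536, 360) — divide until remainder is 0:
  536 = 1 · 360 + 176
  360 = 2 · 176 + 8
  176 = 22 · 8 + 0
gcd(536, 360) = 8.
Track Bezout coefficients alongside the remainders: start with r₀ = 536 = a·1 + b·0 (s = 1, t = 0) and r₁ = 360 = a·0 + b·1 (s = 0, t = 1); each new remainder r_{k+1} = r_{k-1} − q_k·r_k inherits s_{k+1} = s_{k-1} − q_k·s_k, t_{k+1} = t_{k-1} − q_k·t_k, so r_k = a·s_k + b·t_k at every step:
  q = 1: r = 176, s = 1 − 1·0 = 1, t = 0 − 1·1 = -1  (check: 536·1 + 360·(-1) = 176)
  q = 2: r = 8, s = 0 − 2·1 = -2, t = 1 − 2·(-1) = 3  (check: 536·(-2) + 360·3 = 8)
The row with r = 8 (the gcd) gives the Bezout coefficients s = -2, t = 3.
Result: 536 · (-2) + 360 · (3) = 8.

gcd(536, 360) = 8; s = -2, t = 3 (check: 536·(-2) + 360·3 = 8).


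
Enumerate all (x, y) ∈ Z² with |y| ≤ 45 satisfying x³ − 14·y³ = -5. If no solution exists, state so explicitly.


The equation is x³ - 14y³ = -5. For fixed y, x³ = 14·y³ − 5, so a solution requires the RHS to be a perfect cube.
Strategy: iterate y from -45 to 45, compute RHS = 14·y³ − 5, and check whether it is a (positive or negative) perfect cube.
Check small values of y:
  y = 0: RHS = -5 is not a perfect cube.
  y = 1: RHS = 9 is not a perfect cube.
  y = -1: RHS = -19 is not a perfect cube.
  y = 2: RHS = 107 is not a perfect cube.
  y = -2: RHS = -117 is not a perfect cube.
  y = 3: RHS = 373 is not a perfect cube.
  y = -3: RHS = -383 is not a perfect cube.
Continuing the search up to |y| = 45 finds no solutions either.
No (x, y) in the scanned range satisfies the equation.

No integer solutions with |y| ≤ 45.


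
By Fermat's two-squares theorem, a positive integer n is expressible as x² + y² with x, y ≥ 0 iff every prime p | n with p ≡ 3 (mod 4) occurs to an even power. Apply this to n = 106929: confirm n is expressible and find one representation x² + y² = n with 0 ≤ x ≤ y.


Step 1: Factor n = 106929 = 3^2 · 109^2.
Step 2: Check the mod-4 condition on each prime factor: 3 ≡ 3 (mod 4), exponent 2 (must be even); 109 ≡ 1 (mod 4), exponent 2.
All primes ≡ 3 (mod 4) appear to even exponent (or don't appear), so by the two-squares theorem n IS expressible as a sum of two squares.
Step 3: Build a representation. Group n = k² · m with k = 3 and m = 109 · 109 = 11881 (a product of primes ≡ 1 (mod 4)); a representation of m scales to one of n via (k·x)² + (k·y)² = k²(x² + y²). Each prime p ≡ 1 (mod 4) is itself a sum of two squares; find a² by testing p − a² for a perfect square:
  109: 109 − 1² = 108, 109 − 2² = 105, 109 − 3² = 100 = 10² ⇒ 109 = 3² + 10².
  Combine using the Brahmagupta–Fibonacci identity (a² + b²)(c² + d²) = (ac − bd)² + (ad + bc)² = (ac + bd)² + (ad − bc)²:
  109 · 109 = 11881: from (3² + 10²)(3² + 10²), take (3·3 − 10·10, 3·10 + 10·3) = (9 − 100, 30 + 30) = (-91, 60); dropping signs (only squares matter) gives (91, 60); check 91² + 60² = 8281 + 3600 = 11881 ✓.
  Scale by k = 3: (3·91, 3·60) = (273, 180).
Step 4: Order so x ≤ y and verify: 180² + 273² = 32400 + 74529 = 106929 = n. ✓

n = 106929 = 180² + 273² (one valid representation with x ≤ y).


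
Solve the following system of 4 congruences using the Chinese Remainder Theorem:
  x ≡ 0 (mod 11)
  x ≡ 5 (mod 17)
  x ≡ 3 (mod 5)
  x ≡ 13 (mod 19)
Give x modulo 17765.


Product of moduli M = 11 · 17 · 5 · 19 = 17765.
Merge one congruence at a time:
  Start: x ≡ 0 (mod 11).
  Combine with x ≡ 5 (mod 17); new modulus lcm = 187.
    Write x = 0 + 11·t and substitute into x ≡ 5 (mod 17): 11·t ≡ 5 − 0 = 5 (mod 17).
    The inverse of 11 mod 17 is 14 (since 11·14 = 154 = 9·17 + 1), so t ≡ 14·5 = 70 ≡ 2 (mod 17).
    Then x = 0 + 11·2 = 22, valid modulo lcm(11, 17) = 187: x ≡ 22 (mod 187).
  Combine with x ≡ 3 (mod 5); new modulus lcm = 935.
    Write x = 22 + 187·t and substitute into x ≡ 3 (mod 5): 187·t ≡ 3 − 22 = -19 (mod 5).
    Reduce coefficients mod 5: 2·t ≡ 1 (mod 5).
    The inverse of 2 mod 5 is 3 (since 2·3 = 6 = 1·5 + 1), so t ≡ 3·1 = 3 ≡ 3 (mod 5).
    Then x = 22 + 187·3 = 583, valid modulo lcm(187, 5) = 935: x ≡ 583 (mod 935).
  Combine with x ≡ 13 (mod 19); new modulus lcm = 17765.
    Write x = 583 + 935·t and substitute into x ≡ 13 (mod 19): 935·t ≡ 13 − 583 = -570 (mod 19).
    Reduce coefficients mod 19: 4·t ≡ 0 (mod 19).
    The inverse of 4 mod 19 is 5 (since 4·5 = 20 = 1·19 + 1), so t ≡ 5·0 = 0 ≡ 0 (mod 19).
    Then x = 583 + 935·0 = 583, valid modulo lcm(935, 19) = 17765: x ≡ 583 (mod 17765).
Verify against each original: 583 mod 11 = 0, 583 mod 17 = 5, 583 mod 5 = 3, 583 mod 19 = 13.

x ≡ 583 (mod 17765).


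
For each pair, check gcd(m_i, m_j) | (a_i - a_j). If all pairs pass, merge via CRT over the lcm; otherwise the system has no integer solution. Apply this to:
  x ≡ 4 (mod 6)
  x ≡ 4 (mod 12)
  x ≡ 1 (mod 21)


Moduli 6, 12, 21 are not pairwise coprime, so CRT works modulo lcm(m_i) when all pairwise compatibility conditions hold.
Pairwise compatibility: gcd(m_i, m_j) must divide a_i - a_j for every pair.
Merge one congruence at a time:
  Start: x ≡ 4 (mod 6).
  Combine with x ≡ 4 (mod 12): gcd(6, 12) = 6; 4 - 4 = 0, which IS divisible by 6, so compatible.
    Write x = 4 + 6·t and substitute into x ≡ 4 (mod 12): 6·t ≡ 4 − 4 = 0 (mod 12).
    Divide the congruence (and modulus) by g = 6: 1·t ≡ 0 (mod 2).
    So t ≡ 0 (mod 2).
    Then x = 4 + 6·0 = 4, valid modulo lcm(6, 12) = 12: x ≡ 4 (mod 12).
  Combine with x ≡ 1 (mod 21): gcd(12, 21) = 3; 1 - 4 = -3, which IS divisible by 3, so compatible.
    Write x = 4 + 12·t and substitute into x ≡ 1 (mod 21): 12·t ≡ 1 − 4 = -3 (mod 21).
    Divide the congruence (and modulus) by g = 3: 4·t ≡ -1 (mod 7).
    Reduce coefficients mod 7: 4·t ≡ 6 (mod 7).
    The inverse of 4 mod 7 is 2 (since 4·2 = 8 = 1·7 + 1), so t ≡ 2·6 = 12 ≡ 5 (mod 7).
    Then x = 4 + 12·5 = 64, valid modulo lcm(12, 21) = 84: x ≡ 64 (mod 84).
Verify: 64 mod 6 = 4, 64 mod 12 = 4, 64 mod 21 = 1.

x ≡ 64 (mod 84).


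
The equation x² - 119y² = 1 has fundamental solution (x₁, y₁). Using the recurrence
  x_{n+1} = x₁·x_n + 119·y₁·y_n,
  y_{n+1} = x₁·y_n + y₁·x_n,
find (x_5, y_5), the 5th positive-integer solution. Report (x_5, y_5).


Step 1: Find the fundamental solution (x₁, y₁) of x² - 119y² = 1.
  Expand √119 as a continued fraction. a₀ = ⌊√119⌋ = 10; iterate m_{k+1} = d_k·a_k − m_k, d_{k+1} = (119 − m_{k+1}²)/d_k, a_{k+1} = ⌊(a₀ + m_{k+1})/d_{k+1}⌋ (starting m₀ = 0, d₀ = 1), with convergents p_k = a_k·p_{k-1} + p_{k-2}, q_k = a_k·q_{k-1} + q_{k-2} (p₋₁ = 1, q₋₁ = 0):
  k = 0: a₀ = 10; p₀/q₀ = 10/1; p₀² − 119·q₀² = 100 − 119 = -19.
  k = 1: m = 10, d = 19, a = ⌊(10 + 10)/19⌋ = 1; p/q = (1·10 + 1)/(1·1 + 0) = 11/1; p² − 119·q² = 121 − 119 = 2.
  k = 2: m = 9, d = 2, a = ⌊(10 + 9)/2⌋ = 9; p/q = (9·11 + 10)/(9·1 + 1) = 109/10; p² − 119·q² = 11881 − 11900 = -19.
  k = 3: m = 9, d = 19, a = ⌊(10 + 9)/19⌋ = 1; p/q = (1·109 + 11)/(1·10 + 1) = 120/11; p² − 119·q² = 14400 − 14399 = 1.
  The first convergent with p² − 119·q² = 1 gives the fundamental solution (x₁, y₁) = (120, 11).
Step 2: Apply the recurrence (x_{n+1}, y_{n+1}) = (x₁x_n + 119y₁y_n, x₁y_n + y₁x_n) repeatedly.
  From (x_1, y_1) = (120, 11): x_2 = 120·120 + 119·11·11 = 28799; y_2 = 120·11 + 11·120 = 2640.
  From (x_2, y_2) = (28799, 2640): x_3 = 120·28799 + 119·11·2640 = 6911640; y_3 = 120·2640 + 11·28799 = 633589.
  From (x_3, y_3) = (6911640, 633589): x_4 = 120·6911640 + 119·11·633589 = 1658764801; y_4 = 120·633589 + 11·6911640 = 152058720.
  From (x_4, y_4) = (1658764801, 152058720): x_5 = 120·1658764801 + 119·11·152058720 = 398096640600; y_5 = 120·152058720 + 11·1658764801 = 36493459211.
Step 3: Verify x_5² - 119·y_5² = 158480935257005568360000 - 158480935257005568359999 = 1 (should be 1). ✓

(x_1, y_1) = (120, 11); (x_5, y_5) = (398096640600, 36493459211).


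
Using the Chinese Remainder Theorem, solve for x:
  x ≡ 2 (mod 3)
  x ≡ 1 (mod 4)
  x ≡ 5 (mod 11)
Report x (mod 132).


Moduli 3, 4, 11 are pairwise coprime; by CRT there is a unique solution modulo M = 3 · 4 · 11 = 132.
Solve pairwise, accumulating the modulus:
  Start with x ≡ 2 (mod 3).
  Combine with x ≡ 1 (mod 4): since gcd(3, 4) = 1, we get a unique residue mod 12.
    Write x = 2 + 3·t and substitute into x ≡ 1 (mod 4): 3·t ≡ 1 − 2 = -1 (mod 4).
    Reduce coefficients mod 4: 3·t ≡ 3 (mod 4).
    The inverse of 3 mod 4 is 3 (since 3·3 = 9 = 2·4 + 1), so t ≡ 3·3 = 9 ≡ 1 (mod 4).
    Then x = 2 + 3·1 = 5, valid modulo lcm(3, 4) = 12: x ≡ 5 (mod 12).
  Combine with x ≡ 5 (mod 11): since gcd(12, 11) = 1, we get a unique residue mod 132.
    Write x = 5 + 12·t and substitute into x ≡ 5 (mod 11): 12·t ≡ 5 − 5 = 0 (mod 11).
    Reduce coefficients mod 11: 1·t ≡ 0 (mod 11).
    So t ≡ 0 (mod 11).
    Then x = 5 + 12·0 = 5, valid modulo lcm(12, 11) = 132: x ≡ 5 (mod 132).
Verify: 5 mod 3 = 2 ✓, 5 mod 4 = 1 ✓, 5 mod 11 = 5 ✓.

x ≡ 5 (mod 132).


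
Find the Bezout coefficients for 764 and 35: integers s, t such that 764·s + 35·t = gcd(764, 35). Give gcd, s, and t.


Euclidean algorithm on (764, 35) — divide until remainder is 0:
  764 = 21 · 35 + 29
  35 = 1 · 29 + 6
  29 = 4 · 6 + 5
  6 = 1 · 5 + 1
  5 = 5 · 1 + 0
gcd(764, 35) = 1.
Track Bezout coefficients alongside the remainders: start with r₀ = 764 = a·1 + b·0 (s = 1, t = 0) and r₁ = 35 = a·0 + b·1 (s = 0, t = 1); each new remainder r_{k+1} = r_{k-1} − q_k·r_k inherits s_{k+1} = s_{k-1} − q_k·s_k, t_{k+1} = t_{k-1} − q_k·t_k, so r_k = a·s_k + b·t_k at every step:
  q = 21: r = 29, s = 1 − 21·0 = 1, t = 0 − 21·1 = -21  (check: 764·1 + 35·(-21) = 29)
  q = 1: r = 6, s = 0 − 1·1 = -1, t = 1 − 1·(-21) = 22  (check: 764·(-1) + 35·22 = 6)
  q = 4: r = 5, s = 1 − 4·(-1) = 5, t = -21 − 4·22 = -109  (check: 764·5 + 35·(-109) = 5)
  q = 1: r = 1, s = -1 − 1·5 = -6, t = 22 − 1·(-109) = 131  (check: 764·(-6) + 35·131 = 1)
The row with r = 1 (the gcd) gives the Bezout coefficients s = -6, t = 131.
Result: 764 · (-6) + 35 · (131) = 1.

gcd(764, 35) = 1; s = -6, t = 131 (check: 764·(-6) + 35·131 = 1).


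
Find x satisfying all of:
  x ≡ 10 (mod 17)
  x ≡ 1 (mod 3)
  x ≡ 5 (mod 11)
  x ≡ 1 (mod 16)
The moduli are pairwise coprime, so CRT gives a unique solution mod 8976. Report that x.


Product of moduli M = 17 · 3 · 11 · 16 = 8976.
Merge one congruence at a time:
  Start: x ≡ 10 (mod 17).
  Combine with x ≡ 1 (mod 3); new modulus lcm = 51.
    Write x = 10 + 17·t and substitute into x ≡ 1 (mod 3): 17·t ≡ 1 − 10 = -9 (mod 3).
    Reduce coefficients mod 3: 2·t ≡ 0 (mod 3).
    The inverse of 2 mod 3 is 2 (since 2·2 = 4 = 1·3 + 1), so t ≡ 2·0 = 0 ≡ 0 (mod 3).
    Then x = 10 + 17·0 = 10, valid modulo lcm(17, 3) = 51: x ≡ 10 (mod 51).
  Combine with x ≡ 5 (mod 11); new modulus lcm = 561.
    Write x = 10 + 51·t and substitute into x ≡ 5 (mod 11): 51·t ≡ 5 − 10 = -5 (mod 11).
    Reduce coefficients mod 11: 7·t ≡ 6 (mod 11).
    The inverse of 7 mod 11 is 8 (since 7·8 = 56 = 5·11 + 1), so t ≡ 8·6 = 48 ≡ 4 (mod 11).
    Then x = 10 + 51·4 = 214, valid modulo lcm(51, 11) = 561: x ≡ 214 (mod 561).
  Combine with x ≡ 1 (mod 16); new modulus lcm = 8976.
    Write x = 214 + 561·t and substitute into x ≡ 1 (mod 16): 561·t ≡ 1 − 214 = -213 (mod 16).
    Reduce coefficients mod 16: 1·t ≡ 11 (mod 16).
    So t ≡ 11 (mod 16).
    Then x = 214 + 561·11 = 6385, valid modulo lcm(561, 16) = 8976: x ≡ 6385 (mod 8976).
Verify against each original: 6385 mod 17 = 10, 6385 mod 3 = 1, 6385 mod 11 = 5, 6385 mod 16 = 1.

x ≡ 6385 (mod 8976).


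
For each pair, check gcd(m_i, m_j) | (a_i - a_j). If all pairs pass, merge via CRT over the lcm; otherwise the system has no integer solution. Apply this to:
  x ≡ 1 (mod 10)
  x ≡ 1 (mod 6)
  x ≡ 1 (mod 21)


Moduli 10, 6, 21 are not pairwise coprime, so CRT works modulo lcm(m_i) when all pairwise compatibility conditions hold.
Pairwise compatibility: gcd(m_i, m_j) must divide a_i - a_j for every pair.
Merge one congruence at a time:
  Start: x ≡ 1 (mod 10).
  Combine with x ≡ 1 (mod 6): gcd(10, 6) = 2; 1 - 1 = 0, which IS divisible by 2, so compatible.
    Write x = 1 + 10·t and substitute into x ≡ 1 (mod 6): 10·t ≡ 1 − 1 = 0 (mod 6).
    Divide the congruence (and modulus) by g = 2: 5·t ≡ 0 (mod 3).
    Reduce coefficients mod 3: 2·t ≡ 0 (mod 3).
    The inverse of 2 mod 3 is 2 (since 2·2 = 4 = 1·3 + 1), so t ≡ 2·0 = 0 ≡ 0 (mod 3).
    Then x = 1 + 10·0 = 1, valid modulo lcm(10, 6) = 30: x ≡ 1 (mod 30).
  Combine with x ≡ 1 (mod 21): gcd(30, 21) = 3; 1 - 1 = 0, which IS divisible by 3, so compatible.
    Write x = 1 + 30·t and substitute into x ≡ 1 (mod 21): 30·t ≡ 1 − 1 = 0 (mod 21).
    Divide the congruence (and modulus) by g = 3: 10·t ≡ 0 (mod 7).
    Reduce coefficients mod 7: 3·t ≡ 0 (mod 7).
    The inverse of 3 mod 7 is 5 (since 3·5 = 15 = 2·7 + 1), so t ≡ 5·0 = 0 ≡ 0 (mod 7).
    Then x = 1 + 30·0 = 1, valid modulo lcm(30, 21) = 210: x ≡ 1 (mod 210).
Verify: 1 mod 10 = 1, 1 mod 6 = 1, 1 mod 21 = 1.

x ≡ 1 (mod 210).


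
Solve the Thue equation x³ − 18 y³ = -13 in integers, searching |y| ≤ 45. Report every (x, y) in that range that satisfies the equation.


The equation is x³ - 18y³ = -13. For fixed y, x³ = 18·y³ − 13, so a solution requires the RHS to be a perfect cube.
Strategy: iterate y from -45 to 45, compute RHS = 18·y³ − 13, and check whether it is a (positive or negative) perfect cube.
Check small values of y:
  y = 0: RHS = -13 is not a perfect cube.
  y = 1: RHS = 5 is not a perfect cube.
  y = -1: RHS = -31 is not a perfect cube.
  y = 2: RHS = 131 is not a perfect cube.
  y = -2: RHS = -157 is not a perfect cube.
  y = 3: RHS = 473 is not a perfect cube.
  y = -3: RHS = -499 is not a perfect cube.
Continuing the search up to |y| = 45 finds no solutions either.
No (x, y) in the scanned range satisfies the equation.

No integer solutions with |y| ≤ 45.


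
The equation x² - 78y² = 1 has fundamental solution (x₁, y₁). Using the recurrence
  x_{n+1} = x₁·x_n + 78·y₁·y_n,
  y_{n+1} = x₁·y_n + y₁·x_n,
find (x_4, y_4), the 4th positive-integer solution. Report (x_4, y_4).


Step 1: Find the fundamental solution (x₁, y₁) of x² - 78y² = 1.
  Expand √78 as a continued fraction. a₀ = ⌊√78⌋ = 8; iterate m_{k+1} = d_k·a_k − m_k, d_{k+1} = (78 − m_{k+1}²)/d_k, a_{k+1} = ⌊(a₀ + m_{k+1})/d_{k+1}⌋ (starting m₀ = 0, d₀ = 1), with convergents p_k = a_k·p_{k-1} + p_{k-2}, q_k = a_k·q_{k-1} + q_{k-2} (p₋₁ = 1, q₋₁ = 0):
  k = 0: a₀ = 8; p₀/q₀ = 8/1; p₀² − 78·q₀² = 64 − 78 = -14.
  k = 1: m = 8, d = 14, a = ⌊(8 + 8)/14⌋ = 1; p/q = (1·8 + 1)/(1·1 + 0) = 9/1; p² − 78·q² = 81 − 78 = 3.
  k = 2: m = 6, d = 3, a = ⌊(8 + 6)/3⌋ = 4; p/q = (4·9 + 8)/(4·1 + 1) = 44/5; p² − 78·q² = 1936 − 1950 = -14.
  k = 3: m = 6, d = 14, a = ⌊(8 + 6)/14⌋ = 1; p/q = (1·44 + 9)/(1·5 + 1) = 53/6; p² − 78·q² = 2809 − 2808 = 1.
  The first convergent with p² − 78·q² = 1 gives the fundamental solution (x₁, y₁) = (53, 6).
Step 2: Apply the recurrence (x_{n+1}, y_{n+1}) = (x₁x_n + 78y₁y_n, x₁y_n + y₁x_n) repeatedly.
  From (x_1, y_1) = (53, 6): x_2 = 53·53 + 78·6·6 = 5617; y_2 = 53·6 + 6·53 = 636.
  From (x_2, y_2) = (5617, 636): x_3 = 53·5617 + 78·6·636 = 595349; y_3 = 53·636 + 6·5617 = 67410.
  From (x_3, y_3) = (595349, 67410): x_4 = 53·595349 + 78·6·67410 = 63101377; y_4 = 53·67410 + 6·595349 = 7144824.
Step 3: Verify x_4² - 78·y_4² = 3981783779296129 - 3981783779296128 = 1 (should be 1). ✓

(x_1, y_1) = (53, 6); (x_4, y_4) = (63101377, 7144824).


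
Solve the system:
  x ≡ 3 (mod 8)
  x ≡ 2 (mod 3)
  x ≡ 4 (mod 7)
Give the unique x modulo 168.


Moduli 8, 3, 7 are pairwise coprime; by CRT there is a unique solution modulo M = 8 · 3 · 7 = 168.
Solve pairwise, accumulating the modulus:
  Start with x ≡ 3 (mod 8).
  Combine with x ≡ 2 (mod 3): since gcd(8, 3) = 1, we get a unique residue mod 24.
    Write x = 3 + 8·t and substitute into x ≡ 2 (mod 3): 8·t ≡ 2 − 3 = -1 (mod 3).
    Reduce coefficients mod 3: 2·t ≡ 2 (mod 3).
    The inverse of 2 mod 3 is 2 (since 2·2 = 4 = 1·3 + 1), so t ≡ 2·2 = 4 ≡ 1 (mod 3).
    Then x = 3 + 8·1 = 11, valid modulo lcm(8, 3) = 24: x ≡ 11 (mod 24).
  Combine with x ≡ 4 (mod 7): since gcd(24, 7) = 1, we get a unique residue mod 168.
    Write x = 11 + 24·t and substitute into x ≡ 4 (mod 7): 24·t ≡ 4 − 11 = -7 (mod 7).
    Reduce coefficients mod 7: 3·t ≡ 0 (mod 7).
    The inverse of 3 mod 7 is 5 (since 3·5 = 15 = 2·7 + 1), so t ≡ 5·0 = 0 ≡ 0 (mod 7).
    Then x = 11 + 24·0 = 11, valid modulo lcm(24, 7) = 168: x ≡ 11 (mod 168).
Verify: 11 mod 8 = 3 ✓, 11 mod 3 = 2 ✓, 11 mod 7 = 4 ✓.

x ≡ 11 (mod 168).


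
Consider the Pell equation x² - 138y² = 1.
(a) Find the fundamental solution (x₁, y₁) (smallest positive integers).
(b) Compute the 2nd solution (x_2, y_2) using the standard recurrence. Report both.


Step 1: Find the fundamental solution (x₁, y₁) of x² - 138y² = 1.
  Expand √138 as a continued fraction. a₀ = ⌊√138⌋ = 11; iterate m_{k+1} = d_k·a_k − m_k, d_{k+1} = (138 − m_{k+1}²)/d_k, a_{k+1} = ⌊(a₀ + m_{k+1})/d_{k+1}⌋ (starting m₀ = 0, d₀ = 1), with convergents p_k = a_k·p_{k-1} + p_{k-2}, q_k = a_k·q_{k-1} + q_{k-2} (p₋₁ = 1, q₋₁ = 0):
  k = 0: a₀ = 11; p₀/q₀ = 11/1; p₀² − 138·q₀² = 121 − 138 = -17.
  k = 1: m = 11, d = 17, a = ⌊(11 + 11)/17⌋ = 1; p/q = (1·11 + 1)/(1·1 + 0) = 12/1; p² − 138·q² = 144 − 138 = 6.
  k = 2: m = 6, d = 6, a = ⌊(11 + 6)/6⌋ = 2; p/q = (2·12 + 11)/(2·1 + 1) = 35/3; p² − 138·q² = 1225 − 1242 = -17.
  k = 3: m = 6, d = 17, a = ⌊(11 + 6)/17⌋ = 1; p/q = (1·35 + 12)/(1·3 + 1) = 47/4; p² − 138·q² = 2209 − 2208 = 1.
  The first convergent with p² − 138·q² = 1 gives the fundamental solution (x₁, y₁) = (47, 4).
Step 2: Apply the recurrence (x_{n+1}, y_{n+1}) = (x₁x_n + 138y₁y_n, x₁y_n + y₁x_n) repeatedly.
  From (x_1, y_1) = (47, 4): x_2 = 47·47 + 138·4·4 = 4417; y_2 = 47·4 + 4·47 = 376.
Step 3: Verify x_2² - 138·y_2² = 19509889 - 19509888 = 1 (should be 1). ✓

(x_1, y_1) = (47, 4); (x_2, y_2) = (4417, 376).


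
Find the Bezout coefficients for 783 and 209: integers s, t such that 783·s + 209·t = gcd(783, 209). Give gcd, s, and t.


Euclidean algorithm on (783, 209) — divide until remainder is 0:
  783 = 3 · 209 + 156
  209 = 1 · 156 + 53
  156 = 2 · 53 + 50
  53 = 1 · 50 + 3
  50 = 16 · 3 + 2
  3 = 1 · 2 + 1
  2 = 2 · 1 + 0
gcd(783, 209) = 1.
Track Bezout coefficients alongside the remainders: start with r₀ = 783 = a·1 + b·0 (s = 1, t = 0) and r₁ = 209 = a·0 + b·1 (s = 0, t = 1); each new remainder r_{k+1} = r_{k-1} − q_k·r_k inherits s_{k+1} = s_{k-1} − q_k·s_k, t_{k+1} = t_{k-1} − q_k·t_k, so r_k = a·s_k + b·t_k at every step:
  q = 3: r = 156, s = 1 − 3·0 = 1, t = 0 − 3·1 = -3  (check: 783·1 + 209·(-3) = 156)
  q = 1: r = 53, s = 0 − 1·1 = -1, t = 1 − 1·(-3) = 4  (check: 783·(-1) + 209·4 = 53)
  q = 2: r = 50, s = 1 − 2·(-1) = 3, t = -3 − 2·4 = -11  (check: 783·3 + 209·(-11) = 50)
  q = 1: r = 3, s = -1 − 1·3 = -4, t = 4 − 1·(-11) = 15  (check: 783·(-4) + 209·15 = 3)
  q = 16: r = 2, s = 3 − 16·(-4) = 67, t = -11 − 16·15 = -251  (check: 783·67 + 209·(-251) = 2)
  q = 1: r = 1, s = -4 − 1·67 = -71, t = 15 − 1·(-251) = 266  (check: 783·(-71) + 209·266 = 1)
The row with r = 1 (the gcd) gives the Bezout coefficients s = -71, t = 266.
Result: 783 · (-71) + 209 · (266) = 1.

gcd(783, 209) = 1; s = -71, t = 266 (check: 783·(-71) + 209·266 = 1).


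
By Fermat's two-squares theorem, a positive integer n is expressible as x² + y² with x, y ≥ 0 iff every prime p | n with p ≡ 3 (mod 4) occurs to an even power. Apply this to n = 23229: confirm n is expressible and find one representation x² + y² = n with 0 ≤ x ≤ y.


Step 1: Factor n = 23229 = 3^2 · 29 · 89.
Step 2: Check the mod-4 condition on each prime factor: 3 ≡ 3 (mod 4), exponent 2 (must be even); 29 ≡ 1 (mod 4), exponent 1; 89 ≡ 1 (mod 4), exponent 1.
All primes ≡ 3 (mod 4) appear to even exponent (or don't appear), so by the two-squares theorem n IS expressible as a sum of two squares.
Step 3: Build a representation. Group n = k² · m with k = 3 and m = 29 · 89 = 2581 (a product of primes ≡ 1 (mod 4)); a representation of m scales to one of n via (k·x)² + (k·y)² = k²(x² + y²). Each prime p ≡ 1 (mod 4) is itself a sum of two squares; find a² by testing p − a² for a perfect square:
  29: 29 − 1² = 28, 29 − 2² = 25 = 5² ⇒ 29 = 2² + 5².
  89: 89 − 1² = 88, 89 − 2² = 85, 89 − 3² = 80, 89 − 4² = 73, 89 − 5² = 64 = 8² ⇒ 89 = 5² + 8².
  Combine using the Brahmagupta–Fibonacci identity (a² + b²)(c² + d²) = (ac − bd)² + (ad + bc)² = (ac + bd)² + (ad − bc)²:
  29 · 89 = 2581: from (2² + 5²)(5² + 8²), take (2·5 − 5·8, 2·8 + 5·5) = (10 − 40, 16 + 25) = (-30, 41); dropping signs (only squares matter) gives (30, 41); check 30² + 41² = 900 + 1681 = 2581 ✓.
  Scale by k = 3: (3·30, 3·41) = (90, 123).
Step 4: Order so x ≤ y and verify: 90² + 123² = 8100 + 15129 = 23229 = n. ✓

n = 23229 = 90² + 123² (one valid representation with x ≤ y).


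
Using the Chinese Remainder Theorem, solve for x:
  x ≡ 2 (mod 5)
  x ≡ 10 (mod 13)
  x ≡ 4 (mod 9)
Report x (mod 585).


Moduli 5, 13, 9 are pairwise coprime; by CRT there is a unique solution modulo M = 5 · 13 · 9 = 585.
Solve pairwise, accumulating the modulus:
  Start with x ≡ 2 (mod 5).
  Combine with x ≡ 10 (mod 13): since gcd(5, 13) = 1, we get a unique residue mod 65.
    Write x = 2 + 5·t and substitute into x ≡ 10 (mod 13): 5·t ≡ 10 − 2 = 8 (mod 13).
    The inverse of 5 mod 13 is 8 (since 5·8 = 40 = 3·13 + 1), so t ≡ 8·8 = 64 ≡ 12 (mod 13).
    Then x = 2 + 5·12 = 62, valid modulo lcm(5, 13) = 65: x ≡ 62 (mod 65).
  Combine with x ≡ 4 (mod 9): since gcd(65, 9) = 1, we get a unique residue mod 585.
    Write x = 62 + 65·t and substitute into x ≡ 4 (mod 9): 65·t ≡ 4 − 62 = -58 (mod 9).
    Reduce coefficients mod 9: 2·t ≡ 5 (mod 9).
    The inverse of 2 mod 9 is 5 (since 2·5 = 10 = 1·9 + 1), so t ≡ 5·5 = 25 ≡ 7 (mod 9).
    Then x = 62 + 65·7 = 517, valid modulo lcm(65, 9) = 585: x ≡ 517 (mod 585).
Verify: 517 mod 5 = 2 ✓, 517 mod 13 = 10 ✓, 517 mod 9 = 4 ✓.

x ≡ 517 (mod 585).


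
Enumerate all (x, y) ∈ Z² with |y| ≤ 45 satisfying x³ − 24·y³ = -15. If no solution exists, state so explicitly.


The equation is x³ - 24y³ = -15. For fixed y, x³ = 24·y³ − 15, so a solution requires the RHS to be a perfect cube.
Strategy: iterate y from -45 to 45, compute RHS = 24·y³ − 15, and check whether it is a (positive or negative) perfect cube.
Check small values of y:
  y = 0: RHS = -15 is not a perfect cube.
  y = 1: RHS = 9 is not a perfect cube.
  y = -1: RHS = -39 is not a perfect cube.
  y = 2: RHS = 177 is not a perfect cube.
  y = -2: RHS = -207 is not a perfect cube.
  y = 3: RHS = 633 is not a perfect cube.
  y = -3: RHS = -663 is not a perfect cube.
Continuing the search up to |y| = 45 finds no solutions either.
No (x, y) in the scanned range satisfies the equation.

No integer solutions with |y| ≤ 45.


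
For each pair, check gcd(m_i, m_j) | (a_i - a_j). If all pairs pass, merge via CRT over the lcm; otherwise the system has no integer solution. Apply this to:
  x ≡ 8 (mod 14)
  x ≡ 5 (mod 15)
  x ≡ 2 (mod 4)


Moduli 14, 15, 4 are not pairwise coprime, so CRT works modulo lcm(m_i) when all pairwise compatibility conditions hold.
Pairwise compatibility: gcd(m_i, m_j) must divide a_i - a_j for every pair.
Merge one congruence at a time:
  Start: x ≡ 8 (mod 14).
  Combine with x ≡ 5 (mod 15): gcd(14, 15) = 1; 5 - 8 = -3, which IS divisible by 1, so compatible.
    Write x = 8 + 14·t and substitute into x ≡ 5 (mod 15): 14·t ≡ 5 − 8 = -3 (mod 15).
    Reduce coefficients mod 15: 14·t ≡ 12 (mod 15).
    The inverse of 14 mod 15 is 14 (since 14·14 = 196 = 13·15 + 1), so t ≡ 14·12 = 168 ≡ 3 (mod 15).
    Then x = 8 + 14·3 = 50, valid modulo lcm(14, 15) = 210: x ≡ 50 (mod 210).
  Combine with x ≡ 2 (mod 4): gcd(210, 4) = 2; 2 - 50 = -48, which IS divisible by 2, so compatible.
    Write x = 50 + 210·t and substitute into x ≡ 2 (mod 4): 210·t ≡ 2 − 50 = -48 (mod 4).
    Divide the congruence (and modulus) by g = 2: 105·t ≡ -24 (mod 2).
    Reduce coefficients mod 2: 1·t ≡ 0 (mod 2).
    So t ≡ 0 (mod 2).
    Then x = 50 + 210·0 = 50, valid modulo lcm(210, 4) = 420: x ≡ 50 (mod 420).
Verify: 50 mod 14 = 8, 50 mod 15 = 5, 50 mod 4 = 2.

x ≡ 50 (mod 420).
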